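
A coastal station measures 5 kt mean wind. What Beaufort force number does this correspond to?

5 kt lies in the Beaufort 2 band (light breeze, 4–6 kt).

Beaufort force 2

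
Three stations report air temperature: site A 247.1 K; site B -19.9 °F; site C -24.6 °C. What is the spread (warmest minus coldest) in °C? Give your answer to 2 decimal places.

4.23 °C

site A: 247.1 K = -26.050 °C.
site B: -19.9 °F = -28.833 °C.
Spread: (-24.600) − (-28.833) = 4.233 °C.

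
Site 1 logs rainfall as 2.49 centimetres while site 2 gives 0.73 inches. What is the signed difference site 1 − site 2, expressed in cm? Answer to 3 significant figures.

site 2: 0.73 in = 1.85420 cm.
Difference: 2.49000 − 1.85420 = 0.636 cm.

0.636 cm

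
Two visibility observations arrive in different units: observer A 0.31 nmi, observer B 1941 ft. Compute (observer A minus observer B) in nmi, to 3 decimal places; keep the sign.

observer B: 1941 ft = 0.31945 nmi.
Difference: 0.31000 − 0.31945 = -0.009 nmi.

-0.009 nmi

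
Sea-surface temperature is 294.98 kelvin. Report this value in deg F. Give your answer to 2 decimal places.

First to °C: 21.83 °C.
Then to °F: 71.29 °F.

71.29 °F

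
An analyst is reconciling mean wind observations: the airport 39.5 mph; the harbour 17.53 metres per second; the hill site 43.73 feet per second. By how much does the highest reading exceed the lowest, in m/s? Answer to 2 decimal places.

the airport: 39.5 mph = 17.6581 m/s.
the hill site: 43.73 ft/s = 13.3289 m/s.
Spread: 17.6581 − 13.3289 = 4.33 m/s.

4.33 m/s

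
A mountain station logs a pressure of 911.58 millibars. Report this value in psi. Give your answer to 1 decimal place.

1 mb = 0.0145038 psi, so 911.58 × 0.0145038 = 13.2 psi.

13.2 psi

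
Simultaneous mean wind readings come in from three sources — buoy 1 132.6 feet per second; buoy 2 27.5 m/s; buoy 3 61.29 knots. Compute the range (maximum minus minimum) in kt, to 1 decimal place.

buoy 1: 132.6 ft/s = 78.563 kt.
buoy 2: 27.5 m/s = 53.456 kt.
Spread: 78.563 − 53.456 = 25.1 kt.

25.1 kt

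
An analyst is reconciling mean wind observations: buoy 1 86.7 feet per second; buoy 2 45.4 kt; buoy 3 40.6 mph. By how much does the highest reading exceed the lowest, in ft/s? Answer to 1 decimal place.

buoy 2: 45.4 kt = 76.627 ft/s.
buoy 3: 40.6 mph = 59.547 ft/s.
Spread: 86.700 − 59.547 = 27.2 ft/s.

27.2 ft/s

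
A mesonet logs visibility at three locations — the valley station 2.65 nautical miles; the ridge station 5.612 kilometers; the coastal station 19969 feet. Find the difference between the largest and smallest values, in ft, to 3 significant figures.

the valley station: 2.65 nmi = 16101.71 ft.
the ridge station: 5.612 km = 18412.07 ft.
Spread: 19969.00 − 16101.71 = 3870 ft.

3870 ft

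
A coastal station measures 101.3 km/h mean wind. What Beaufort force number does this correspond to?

101.3 km/h = 28.1 m/s, which is Beaufort 10 (storm, 24.5–28.4 m/s).

Beaufort force 10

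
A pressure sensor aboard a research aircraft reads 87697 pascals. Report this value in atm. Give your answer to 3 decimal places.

1 Pa = 9.86923e-06 atm, so 87697 × 9.86923e-06 = 0.866 atm.

0.866 atm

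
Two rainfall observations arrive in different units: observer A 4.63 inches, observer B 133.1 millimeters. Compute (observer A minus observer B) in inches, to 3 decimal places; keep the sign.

-0.610 in

observer B: 133.1 mm = 5.24016 in.
Difference: 4.63000 − 5.24016 = -0.610 in.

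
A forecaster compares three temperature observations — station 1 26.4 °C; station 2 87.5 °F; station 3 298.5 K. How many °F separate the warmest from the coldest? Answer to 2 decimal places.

station 2: 87.5 °F = 30.833 °C.
station 3: 298.5 K = 25.350 °C.
Spread: 30.833 − 25.350 = 5.483 °C = 9.87 °F.

9.87 °F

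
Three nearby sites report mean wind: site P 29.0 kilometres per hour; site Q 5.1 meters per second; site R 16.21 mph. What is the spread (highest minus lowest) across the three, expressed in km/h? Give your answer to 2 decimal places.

site Q: 5.1 m/s = 18.3600 km/h.
site R: 16.21 mph = 26.0875 km/h.
Spread: 29.0000 − 18.3600 = 10.64 km/h.

10.64 km/h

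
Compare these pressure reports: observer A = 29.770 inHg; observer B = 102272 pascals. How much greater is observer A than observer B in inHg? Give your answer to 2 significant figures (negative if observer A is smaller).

observer B: 102272 Pa = 30.2009 inHg.
Difference: 29.7700 − 30.2009 = -0.43 inHg.

-0.43 inHg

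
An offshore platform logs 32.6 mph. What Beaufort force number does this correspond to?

32.6 mph = 14.6 m/s, which is Beaufort 7 (near gale, 13.9–17.1 m/s).

Beaufort force 7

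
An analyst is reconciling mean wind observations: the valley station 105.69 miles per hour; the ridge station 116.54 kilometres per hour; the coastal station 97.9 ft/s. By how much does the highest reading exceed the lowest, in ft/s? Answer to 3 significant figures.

57.1 ft/s

the valley station: 105.69 mph = 155.012 ft/s.
the ridge station: 116.54 km/h = 106.208 ft/s.
Spread: 155.012 − 97.900 = 57.1 ft/s.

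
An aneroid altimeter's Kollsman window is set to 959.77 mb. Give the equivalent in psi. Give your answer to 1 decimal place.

13.9 psi

1 mb = 0.0145038 psi, so 959.77 × 0.0145038 = 13.9 psi.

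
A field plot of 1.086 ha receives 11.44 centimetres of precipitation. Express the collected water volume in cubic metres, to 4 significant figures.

Depth: 11.44 cm × 10 = 114.4 mm.
Area: 1.086 ha = 10860 m².
1 mm over 1 m² is 1 L, so volume = 114.4 × 10860 = 1242384 L = 1242 m³.

1242 cubic metres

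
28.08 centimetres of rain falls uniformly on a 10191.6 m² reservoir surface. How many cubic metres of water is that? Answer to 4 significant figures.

2862 cubic metres

Depth: 28.08 cm × 10 = 280.8 mm.
1 mm over 1 m² is 1 L, so volume = 280.8 × 10191.6 = 2861801.3 L = 2862 m³.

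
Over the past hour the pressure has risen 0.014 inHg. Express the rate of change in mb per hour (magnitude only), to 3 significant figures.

0.474 mb per hour

0.014 inHg / 1 h × 33.8639 mb/inHg = 0.474 mb/h.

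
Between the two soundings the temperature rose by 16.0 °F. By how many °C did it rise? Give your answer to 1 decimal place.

For a temperature change the 32° offset cancels: Δ°C = 16.0 × 0.5556 = 8.9 °C.

8.9 °C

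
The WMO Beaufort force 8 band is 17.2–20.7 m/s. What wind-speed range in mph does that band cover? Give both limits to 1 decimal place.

38.5 to 46.3 mph

17.2–20.7 m/s × 2.237 = 38.5–46.3 mph.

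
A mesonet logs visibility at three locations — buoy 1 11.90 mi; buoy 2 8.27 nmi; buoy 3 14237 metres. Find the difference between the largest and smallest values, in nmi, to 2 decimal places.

2.65 nmi

buoy 1: 11.90 SM = 10.3408 nmi.
buoy 3: 14237 m = 7.6874 nmi.
Spread: 10.3408 − 7.6874 = 2.65 nmi.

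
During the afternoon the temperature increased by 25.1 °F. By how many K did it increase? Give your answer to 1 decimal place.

Converting a difference, only the 9/5 scale factor applies: ΔK = 25.1 × 0.5556 = 13.9 K.

13.9 K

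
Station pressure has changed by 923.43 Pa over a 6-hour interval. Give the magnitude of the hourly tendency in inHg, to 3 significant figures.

923.43 Pa / 6 h × 0.0002953 inHg/Pa = 0.0454 inHg/h.

0.0454 inHg per hour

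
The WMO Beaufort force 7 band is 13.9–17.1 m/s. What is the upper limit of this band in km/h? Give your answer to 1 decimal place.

13.9–17.1 m/s × 3.6 = 50.0–61.6 km/h.

61.6 km/h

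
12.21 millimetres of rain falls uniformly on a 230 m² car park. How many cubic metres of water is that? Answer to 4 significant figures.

1 mm over 1 m² is 1 L, so volume = 12.21 × 230 = 2808.3 L = 2.808 m³.

2.808 cubic metres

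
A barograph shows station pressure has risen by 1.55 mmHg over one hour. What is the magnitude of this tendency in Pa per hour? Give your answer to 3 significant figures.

1.55 mmHg / 1 h × 133.322 Pa/mmHg = 207 Pa/h.

207 Pa per hour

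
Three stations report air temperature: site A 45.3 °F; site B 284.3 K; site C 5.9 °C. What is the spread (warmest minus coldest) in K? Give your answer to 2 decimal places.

site A: 45.3 °F = 7.389 °C.
site B: 284.3 K = 11.150 °C.
Spread: 11.150 − 5.900 = 5.250 °C.

5.25 K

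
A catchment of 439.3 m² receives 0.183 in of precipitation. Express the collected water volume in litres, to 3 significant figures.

Depth: 0.183 in × 25.4 = 4.6482 mm.
1 mm over 1 m² is 1 L, so volume = 4.6482 × 439.3 = 2041.9543 L ≈ 2040 L.

2040 litres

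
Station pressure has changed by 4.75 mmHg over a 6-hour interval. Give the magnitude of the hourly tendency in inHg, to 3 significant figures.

4.75 mmHg / 6 h × 0.0393701 inHg/mmHg = 0.0312 inHg/h.

0.0312 inHg per hour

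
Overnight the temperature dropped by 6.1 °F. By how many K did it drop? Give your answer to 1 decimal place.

3.4 K

For a temperature change the 32° offset cancels: ΔK = 6.1 × 0.5556 = 3.4 K.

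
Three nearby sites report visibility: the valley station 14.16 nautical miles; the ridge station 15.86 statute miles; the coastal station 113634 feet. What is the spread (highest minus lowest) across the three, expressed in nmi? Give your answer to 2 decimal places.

4.92 nmi

the ridge station: 15.86 SM = 13.7820 nmi.
the coastal station: 113634 ft = 18.7018 nmi.
Spread: 18.7018 − 13.7820 = 4.92 nmi.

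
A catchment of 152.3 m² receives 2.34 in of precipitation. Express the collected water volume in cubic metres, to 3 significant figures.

9.05 cubic metres

Depth: 2.34 in × 25.4 = 59.436 mm.
1 mm over 1 m² is 1 L, so volume = 59.436 × 152.3 = 9052.1028 L = 9.05 m³.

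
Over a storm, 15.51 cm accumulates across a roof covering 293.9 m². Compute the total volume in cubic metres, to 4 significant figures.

45.58 cubic metres

Depth: 15.51 cm × 10 = 155.1 mm.
1 mm over 1 m² is 1 L, so volume = 155.1 × 293.9 = 45583.89 L = 45.58 m³.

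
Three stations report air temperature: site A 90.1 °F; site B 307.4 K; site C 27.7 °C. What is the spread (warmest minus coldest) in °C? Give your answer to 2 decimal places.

6.55 °C

site A: 90.1 °F = 32.278 °C.
site B: 307.4 K = 34.250 °C.
Spread: 34.250 − 27.700 = 6.550 °C.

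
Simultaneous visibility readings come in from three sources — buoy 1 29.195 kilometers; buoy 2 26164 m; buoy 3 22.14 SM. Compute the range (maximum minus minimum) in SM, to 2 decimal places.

5.88 SM

buoy 1: 29.195 km = 18.1409 SM.
buoy 2: 26164 m = 16.2576 SM.
Spread: 22.1400 − 16.2576 = 5.88 SM.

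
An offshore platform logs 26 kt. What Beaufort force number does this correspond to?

26 kt lies in the Beaufort 6 band (strong breeze, 22–27 kt).

Beaufort force 6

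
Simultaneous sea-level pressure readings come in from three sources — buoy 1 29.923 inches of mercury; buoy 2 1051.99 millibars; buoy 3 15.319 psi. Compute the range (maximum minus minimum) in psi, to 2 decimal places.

buoy 1: 29.923 inHg = 14.6968 psi.
buoy 2: 1051.99 mb = 15.2578 psi.
Spread: 15.3190 − 14.6968 = 0.62 psi.

0.62 psi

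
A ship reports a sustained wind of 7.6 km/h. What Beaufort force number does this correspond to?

7.6 km/h = 2.1 m/s, which is Beaufort 2 (light breeze, 1.6–3.3 m/s).

Beaufort force 2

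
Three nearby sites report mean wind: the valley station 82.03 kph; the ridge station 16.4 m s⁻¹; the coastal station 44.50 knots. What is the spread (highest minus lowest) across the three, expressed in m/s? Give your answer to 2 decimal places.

6.49 m/s

the valley station: 82.03 km/h = 22.7861 m/s.
the coastal station: 44.50 kt = 22.8928 m/s.
Spread: 22.8928 − 16.4000 = 6.49 m/s.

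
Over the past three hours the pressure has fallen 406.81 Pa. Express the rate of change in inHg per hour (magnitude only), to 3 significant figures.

406.81 Pa / 3 h × 0.0002953 inHg/Pa = 0.0400 inHg/h.

0.0400 inHg per hour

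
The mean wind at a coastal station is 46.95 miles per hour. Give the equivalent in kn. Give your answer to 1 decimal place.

40.8 kt

1 mph = 0.868976 kt, so 46.95 × 0.868976 = 40.8 kt.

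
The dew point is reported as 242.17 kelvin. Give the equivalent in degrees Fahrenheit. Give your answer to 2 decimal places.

First to °C: -30.98 °C.
Then to °F: -23.76 °F.

-23.76 °F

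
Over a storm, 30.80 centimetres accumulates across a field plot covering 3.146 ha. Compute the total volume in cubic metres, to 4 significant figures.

9690 cubic metres

Depth: 30.80 cm × 10 = 308 mm.
Area: 3.146 ha = 31460 m².
1 mm over 1 m² is 1 L, so volume = 308 × 31460 = 9689680 L = 9690 m³.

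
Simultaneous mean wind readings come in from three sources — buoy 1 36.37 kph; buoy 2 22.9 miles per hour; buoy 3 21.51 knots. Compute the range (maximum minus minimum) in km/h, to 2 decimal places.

buoy 2: 22.9 mph = 36.8540 km/h.
buoy 3: 21.51 kt = 39.8365 km/h.
Spread: 39.8365 − 36.3700 = 3.47 km/h.

3.47 km/h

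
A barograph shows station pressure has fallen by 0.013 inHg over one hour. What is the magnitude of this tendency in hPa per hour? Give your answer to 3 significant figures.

0.440 hPa per hour

0.013 inHg / 1 h × 33.8639 hPa/inHg = 0.440 hPa/h.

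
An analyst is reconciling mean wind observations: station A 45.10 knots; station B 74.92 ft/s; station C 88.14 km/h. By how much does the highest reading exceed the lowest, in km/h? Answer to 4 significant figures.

station A: 45.10 kt = 83.52520 km/h.
station B: 74.92 ft/s = 82.20822 km/h.
Spread: 88.14000 − 82.20822 = 5.932 km/h.

5.932 km/h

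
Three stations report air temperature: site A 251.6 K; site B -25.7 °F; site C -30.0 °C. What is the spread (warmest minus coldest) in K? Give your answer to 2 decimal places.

site A: 251.6 K = -21.550 °C.
site B: -25.7 °F = -32.056 °C.
Spread: (-21.550) − (-32.056) = 10.506 °C.

10.51 K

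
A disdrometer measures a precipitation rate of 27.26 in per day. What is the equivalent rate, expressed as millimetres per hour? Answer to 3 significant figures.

28.9 mm/hour

27.26 in/day × 25.4 mm/in × 0.0416667 day/hour = 28.9 mm/hour.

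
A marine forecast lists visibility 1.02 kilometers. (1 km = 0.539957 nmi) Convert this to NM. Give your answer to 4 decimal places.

1 km = 0.539957 nmi, so 1.02 × 0.539957 = 0.5508 nmi.

0.5508 nmi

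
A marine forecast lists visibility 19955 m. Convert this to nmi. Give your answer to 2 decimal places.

1 m = 0.000539957 nmi, so 19955 × 0.000539957 = 10.77 nmi.

10.77 nmi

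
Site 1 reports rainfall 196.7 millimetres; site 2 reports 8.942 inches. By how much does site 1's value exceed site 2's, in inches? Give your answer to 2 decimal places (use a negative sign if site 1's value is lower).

site 1: 196.7 mm = 7.7441 in.
Difference: 7.7441 − 8.9420 = -1.20 in.

-1.20 in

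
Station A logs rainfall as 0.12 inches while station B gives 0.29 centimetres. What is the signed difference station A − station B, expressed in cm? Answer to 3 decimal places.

0.015 cm

station A: 0.12 in = 0.30480 cm.
Difference: 0.30480 − 0.29000 = 0.015 cm.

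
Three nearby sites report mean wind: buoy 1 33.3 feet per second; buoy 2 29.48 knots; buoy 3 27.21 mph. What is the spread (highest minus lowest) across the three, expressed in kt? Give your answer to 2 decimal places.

9.75 kt

buoy 1: 33.3 ft/s = 19.7297 kt.
buoy 3: 27.21 mph = 23.6448 kt.
Spread: 29.4800 − 19.7297 = 9.75 kt.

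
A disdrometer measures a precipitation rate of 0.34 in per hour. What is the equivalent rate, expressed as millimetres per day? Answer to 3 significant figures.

0.34 in/hour × 25.4 mm/in × 24 hour/day = 207 mm/day.

207 mm/day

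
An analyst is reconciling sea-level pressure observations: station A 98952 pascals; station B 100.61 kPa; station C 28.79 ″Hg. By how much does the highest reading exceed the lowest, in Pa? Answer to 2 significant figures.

station B: 100.61 kPa = 100610.00 Pa.
station C: 28.79 inHg = 97494.14 Pa.
Spread: 100610.00 − 97494.14 = 3100 Pa.

3100 Pa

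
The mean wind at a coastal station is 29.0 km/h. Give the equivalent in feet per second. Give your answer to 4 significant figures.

26.43 ft/s

1 km/h = 0.911344 ft/s, so 29.0 × 0.911344 = 26.43 ft/s.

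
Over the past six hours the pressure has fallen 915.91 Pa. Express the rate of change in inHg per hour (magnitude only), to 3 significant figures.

915.91 Pa / 6 h × 0.0002953 inHg/Pa = 0.0451 inHg/h.

0.0451 inHg per hour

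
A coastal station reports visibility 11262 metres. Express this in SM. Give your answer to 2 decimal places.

7.00 SM

1 m = 0.000621371 SM, so 11262 × 0.000621371 = 7.00 SM.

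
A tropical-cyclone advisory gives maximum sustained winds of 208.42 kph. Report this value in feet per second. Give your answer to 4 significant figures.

1 km/h = 0.911344 ft/s, so 208.42 × 0.911344 = 189.9 ft/s.

189.9 ft/s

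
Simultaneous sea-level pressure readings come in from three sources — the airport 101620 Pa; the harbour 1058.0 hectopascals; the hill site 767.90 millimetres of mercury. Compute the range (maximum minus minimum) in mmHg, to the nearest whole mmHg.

the airport: 101620 Pa = 762.21 mmHg.
the harbour: 1058.0 hPa = 793.57 mmHg.
Spread: 793.57 − 762.21 = 31 mmHg.

31 mmHg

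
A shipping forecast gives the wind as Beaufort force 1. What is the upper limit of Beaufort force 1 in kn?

Beaufort 1 (light air) spans 1–3 knots.

3 kt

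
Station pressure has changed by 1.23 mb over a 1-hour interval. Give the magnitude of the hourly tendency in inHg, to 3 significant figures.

0.0363 inHg per hour

1.23 mb / 1 h × 0.02953 inHg/mb = 0.0363 inHg/h.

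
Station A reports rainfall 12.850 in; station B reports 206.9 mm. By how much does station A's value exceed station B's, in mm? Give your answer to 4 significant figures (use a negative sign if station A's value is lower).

119.5 mm

station A: 12.850 in = 326.390 mm.
Difference: 326.390 − 206.900 = 119.5 mm.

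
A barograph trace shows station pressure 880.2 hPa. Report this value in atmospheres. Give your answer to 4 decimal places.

0.8687 atm

1 hPa = 0.000986923 atm, so 880.2 × 0.000986923 = 0.8687 atm.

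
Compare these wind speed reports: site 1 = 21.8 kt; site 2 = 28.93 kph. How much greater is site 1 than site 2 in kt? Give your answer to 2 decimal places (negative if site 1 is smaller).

6.18 kt

site 2: 28.93 km/h = 15.6210 kt.
Difference: 21.8000 − 15.6210 = 6.18 kt.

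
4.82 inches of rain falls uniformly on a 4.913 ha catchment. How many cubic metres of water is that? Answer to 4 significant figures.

Depth: 4.82 in × 25.4 = 122.428 mm.
Area: 4.913 ha = 49130 m².
1 mm over 1 m² is 1 L, so volume = 122.428 × 49130 = 6014887.6 L = 6015 m³.

6015 cubic metres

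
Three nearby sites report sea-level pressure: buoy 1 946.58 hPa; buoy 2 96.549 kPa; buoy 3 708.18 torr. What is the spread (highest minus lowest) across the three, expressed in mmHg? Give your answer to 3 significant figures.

buoy 1: 946.58 hPa = 709.993 mmHg.
buoy 2: 96.549 kPa = 724.177 mmHg.
Spread: 724.177 − 708.180 = 16.0 mmHg.

16.0 mmHg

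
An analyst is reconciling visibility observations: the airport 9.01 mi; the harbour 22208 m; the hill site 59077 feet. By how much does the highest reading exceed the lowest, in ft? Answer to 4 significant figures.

the airport: 9.01 SM = 47572.80 ft.
the harbour: 22208 m = 72860.89 ft.
Spread: 72860.89 − 47572.80 = 25290 ft.

25290 ft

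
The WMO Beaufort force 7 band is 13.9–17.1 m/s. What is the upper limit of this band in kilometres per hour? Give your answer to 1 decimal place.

61.6 km/h

13.9–17.1 m/s × 3.6 = 50.0–61.6 km/h.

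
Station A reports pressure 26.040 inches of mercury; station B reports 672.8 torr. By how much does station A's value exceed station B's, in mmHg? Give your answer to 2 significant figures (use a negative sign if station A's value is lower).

station A: 26.040 inHg = 661.42 mmHg.
Difference: 661.42 − 672.80 = -11 mmHg.

-11 mmHg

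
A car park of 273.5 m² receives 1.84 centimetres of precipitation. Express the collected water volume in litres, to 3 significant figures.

5030 litres

Depth: 1.84 cm × 10 = 18.4 mm.
1 mm over 1 m² is 1 L, so volume = 18.4 × 273.5 = 5032.4 L ≈ 5030 L.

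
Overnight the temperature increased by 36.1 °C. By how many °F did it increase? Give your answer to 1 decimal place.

65.0 °F

Converting a difference, only the 9/5 scale factor applies: Δ°F = 36.1 × 1.8 = 65.0 °F.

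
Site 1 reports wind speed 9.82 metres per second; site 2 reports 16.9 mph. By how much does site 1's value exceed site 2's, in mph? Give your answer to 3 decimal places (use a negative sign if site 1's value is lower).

5.067 mph

site 1: 9.82 m/s = 21.96671 mph.
Difference: 21.96671 − 16.90000 = 5.067 mph.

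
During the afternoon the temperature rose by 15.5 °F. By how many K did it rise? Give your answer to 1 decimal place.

8.6 K

A change of 1 °C equals a change of 1.8 °F: ΔK = 15.5 × 0.5556 = 8.6 K.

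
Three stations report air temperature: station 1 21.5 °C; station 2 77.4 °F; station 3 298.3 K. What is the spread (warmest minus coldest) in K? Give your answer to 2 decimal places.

station 2: 77.4 °F = 25.222 °C.
station 3: 298.3 K = 25.150 °C.
Spread: 25.222 − 21.500 = 3.722 °C.

3.72 K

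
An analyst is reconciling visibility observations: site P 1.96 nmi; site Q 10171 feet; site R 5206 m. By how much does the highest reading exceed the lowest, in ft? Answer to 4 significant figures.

site P: 1.96 nmi = 11909.19 ft.
site R: 5206 m = 17080.05 ft.
Spread: 17080.05 − 10171.00 = 6909 ft.

6909 ft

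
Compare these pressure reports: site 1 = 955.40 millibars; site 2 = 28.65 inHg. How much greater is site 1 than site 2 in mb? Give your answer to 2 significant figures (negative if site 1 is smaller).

site 2: 28.65 inHg = 970.20 mb.
Difference: 955.40 − 970.20 = -15 mb.

-15 mb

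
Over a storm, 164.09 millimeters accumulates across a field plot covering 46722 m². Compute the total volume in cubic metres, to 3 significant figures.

7670 cubic metres

1 mm over 1 m² is 1 L, so volume = 164.09 × 46722 = 7666613 L = 7670 m³.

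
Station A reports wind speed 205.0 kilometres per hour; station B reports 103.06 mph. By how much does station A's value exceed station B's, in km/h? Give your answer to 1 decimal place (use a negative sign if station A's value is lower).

station B: 103.06 mph = 165.859 km/h.
Difference: 205.000 − 165.859 = 39.1 km/h.

39.1 km/h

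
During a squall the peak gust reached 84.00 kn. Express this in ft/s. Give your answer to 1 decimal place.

1 kt = 1.68781 ft/s, so 84.00 × 1.68781 = 141.8 ft/s.

141.8 ft/s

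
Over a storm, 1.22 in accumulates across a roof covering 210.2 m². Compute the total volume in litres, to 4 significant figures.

6514 litres

Depth: 1.22 in × 25.4 = 30.988 mm.
1 mm over 1 m² is 1 L, so volume = 30.988 × 210.2 = 6513.6776 L ≈ 6514 L.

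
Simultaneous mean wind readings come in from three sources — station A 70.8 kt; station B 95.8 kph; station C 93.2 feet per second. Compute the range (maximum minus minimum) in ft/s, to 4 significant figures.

station A: 70.8 kt = 119.4969 ft/s.
station B: 95.8 km/h = 87.3068 ft/s.
Spread: 119.4969 − 87.3068 = 32.19 ft/s.

32.19 ft/s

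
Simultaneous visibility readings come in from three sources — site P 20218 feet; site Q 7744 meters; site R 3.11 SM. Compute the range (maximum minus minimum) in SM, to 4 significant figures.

1.702 SM

site P: 20218 ft = 3.82917 SM.
site Q: 7744 m = 4.81190 SM.
Spread: 4.81190 − 3.11000 = 1.702 SM.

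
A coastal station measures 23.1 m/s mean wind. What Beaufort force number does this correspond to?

23.1 m/s lies in the Beaufort 9 band (strong gale, 20.8–24.4 m/s).

Beaufort force 9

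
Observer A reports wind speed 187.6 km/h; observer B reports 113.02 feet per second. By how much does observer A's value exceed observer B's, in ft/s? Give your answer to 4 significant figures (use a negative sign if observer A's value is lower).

57.95 ft/s

observer A: 187.6 km/h = 170.9682 ft/s.
Difference: 170.9682 − 113.0200 = 57.95 ft/s.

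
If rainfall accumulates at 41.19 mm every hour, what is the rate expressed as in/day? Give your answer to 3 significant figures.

41.19 mm/hour × 0.0393701 in/mm × 24 hour/day = 38.9 in/day.

38.9 in/day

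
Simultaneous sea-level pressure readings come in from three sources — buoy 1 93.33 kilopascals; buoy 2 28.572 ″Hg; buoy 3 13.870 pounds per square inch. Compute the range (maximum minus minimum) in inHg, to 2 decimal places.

1.01 inHg

buoy 1: 93.33 kPa = 27.5603 inHg.
buoy 3: 13.870 psi = 28.2396 inHg.
Spread: 28.5720 − 27.5603 = 1.01 inHg.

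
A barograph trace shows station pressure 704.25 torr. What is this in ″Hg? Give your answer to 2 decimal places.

27.73 inHg

1 mmHg = 0.0393701 inHg, so 704.25 × 0.0393701 = 27.73 inHg.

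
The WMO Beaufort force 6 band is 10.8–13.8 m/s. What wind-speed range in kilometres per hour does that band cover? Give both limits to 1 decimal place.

10.8–13.8 m/s × 3.6 = 38.9–49.7 km/h.

38.9 to 49.7 km/h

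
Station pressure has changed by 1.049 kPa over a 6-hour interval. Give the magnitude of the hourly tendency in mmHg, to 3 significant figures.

1.049 kPa / 6 h × 7.50062 mmHg/kPa = 1.31 mmHg/h.

1.31 mmHg per hour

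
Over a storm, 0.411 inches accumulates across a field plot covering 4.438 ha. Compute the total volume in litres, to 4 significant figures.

Depth: 0.411 in × 25.4 = 10.4394 mm.
Area: 4.438 ha = 44380 m².
1 mm over 1 m² is 1 L, so volume = 10.4394 × 44380 = 463300.57 L ≈ 463300 L.

463300 litres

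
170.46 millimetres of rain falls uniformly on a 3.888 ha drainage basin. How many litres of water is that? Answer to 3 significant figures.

Area: 3.888 ha = 38880 m².
1 mm over 1 m² is 1 L, so volume = 170.46 × 38880 = 6627484.8 L ≈ 6630000 L.

6630000 litres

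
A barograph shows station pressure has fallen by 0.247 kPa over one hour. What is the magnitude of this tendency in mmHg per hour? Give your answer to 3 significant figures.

0.247 kPa / 1 h × 7.50062 mmHg/kPa = 1.85 mmHg/h.

1.85 mmHg per hour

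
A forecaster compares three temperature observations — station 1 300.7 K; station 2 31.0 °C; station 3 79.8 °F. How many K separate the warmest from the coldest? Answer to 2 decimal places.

4.44 K

station 1: 300.7 K = 27.550 °C.
station 3: 79.8 °F = 26.556 °C.
Spread: 31.000 − 26.556 = 4.444 °C.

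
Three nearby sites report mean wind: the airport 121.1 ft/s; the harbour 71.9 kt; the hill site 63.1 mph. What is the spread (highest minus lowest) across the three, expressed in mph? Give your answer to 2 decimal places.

19.64 mph

the airport: 121.1 ft/s = 82.5682 mph.
the harbour: 71.9 kt = 82.7410 mph.
Spread: 82.7410 − 63.1000 = 19.64 mph.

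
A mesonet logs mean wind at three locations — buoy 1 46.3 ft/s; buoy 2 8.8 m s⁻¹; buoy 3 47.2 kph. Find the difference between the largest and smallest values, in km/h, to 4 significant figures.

buoy 1: 46.3 ft/s = 50.8041 km/h.
buoy 2: 8.8 m/s = 31.6800 km/h.
Spread: 50.8041 − 31.6800 = 19.12 km/h.

19.12 km/h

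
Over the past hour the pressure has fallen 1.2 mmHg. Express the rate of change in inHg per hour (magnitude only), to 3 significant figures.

0.0472 inHg per hour

1.2 mmHg / 1 h × 0.0393701 inHg/mmHg = 0.0472 inHg/h.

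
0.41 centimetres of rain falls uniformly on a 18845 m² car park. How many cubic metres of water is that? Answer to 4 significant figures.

77.26 cubic metres

Depth: 0.41 cm × 10 = 4.1 mm.
1 mm over 1 m² is 1 L, so volume = 4.1 × 18845 = 77264.5 L = 77.26 m³.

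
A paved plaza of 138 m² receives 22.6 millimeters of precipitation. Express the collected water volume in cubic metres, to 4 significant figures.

3.119 cubic metres

1 mm over 1 m² is 1 L, so volume = 22.6 × 138 = 3118.8 L = 3.119 m³.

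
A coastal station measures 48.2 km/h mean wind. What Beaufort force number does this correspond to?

Beaufort force 6

48.2 km/h = 13.4 m/s, which is Beaufort 6 (strong breeze, 10.8–13.8 m/s).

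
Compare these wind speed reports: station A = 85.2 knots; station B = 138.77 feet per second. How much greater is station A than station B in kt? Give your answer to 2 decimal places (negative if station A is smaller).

station B: 138.77 ft/s = 82.2190 kt.
Difference: 85.2000 − 82.2190 = 2.98 kt.

2.98 kt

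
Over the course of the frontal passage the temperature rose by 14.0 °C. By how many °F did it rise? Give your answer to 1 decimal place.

A change of 1 °C equals a change of 1.8 °F: Δ°F = 14.0 × 1.8 = 25.2 °F.

25.2 °F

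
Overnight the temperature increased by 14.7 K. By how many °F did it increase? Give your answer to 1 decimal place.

Converting a difference, only the 9/5 scale factor applies: Δ°F = 14.7 × 1.8 = 26.5 °F.

26.5 °F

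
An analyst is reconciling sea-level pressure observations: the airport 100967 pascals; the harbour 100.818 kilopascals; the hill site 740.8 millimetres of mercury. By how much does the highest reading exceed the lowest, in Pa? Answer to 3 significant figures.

2200 Pa

the harbour: 100.818 kPa = 100818.00 Pa.
the hill site: 740.8 mmHg = 98765.22 Pa.
Spread: 100967.00 − 98765.22 = 2200 Pa.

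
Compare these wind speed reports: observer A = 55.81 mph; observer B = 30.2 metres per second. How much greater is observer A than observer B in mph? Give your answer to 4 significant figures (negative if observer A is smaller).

observer B: 30.2 m/s = 67.5555 mph.
Difference: 55.8100 − 67.5555 = -11.75 mph.

-11.75 mph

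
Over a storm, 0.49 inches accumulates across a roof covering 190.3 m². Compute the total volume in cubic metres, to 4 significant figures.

Depth: 0.49 in × 25.4 = 12.446 mm.
1 mm over 1 m² is 1 L, so volume = 12.446 × 190.3 = 2368.4738 L = 2.368 m³.

2.368 cubic metres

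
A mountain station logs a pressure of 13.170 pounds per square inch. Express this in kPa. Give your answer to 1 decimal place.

90.8 kPa

1 psi = 6.89476 kPa, so 13.170 × 6.89476 = 90.8 kPa.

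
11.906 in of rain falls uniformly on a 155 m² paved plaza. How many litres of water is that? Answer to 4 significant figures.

46870 litres

Depth: 11.906 in × 25.4 = 302.4124 mm.
1 mm over 1 m² is 1 L, so volume = 302.4124 × 155 = 46873.922 L ≈ 46870 L.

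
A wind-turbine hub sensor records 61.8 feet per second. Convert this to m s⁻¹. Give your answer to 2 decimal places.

18.84 m/s

1 ft/s = 0.3048 m/s, so 61.8 × 0.3048 = 18.84 m/s.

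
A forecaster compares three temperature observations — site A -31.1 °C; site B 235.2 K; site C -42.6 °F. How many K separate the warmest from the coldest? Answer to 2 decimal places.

site B: 235.2 K = -37.950 °C.
site C: -42.6 °F = -41.444 °C.
Spread: (-31.100) − (-41.444) = 10.344 °C.

10.34 K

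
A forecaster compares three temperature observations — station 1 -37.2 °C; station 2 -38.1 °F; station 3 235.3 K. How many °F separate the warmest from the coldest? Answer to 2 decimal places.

station 2: -38.1 °F = -38.944 °C.
station 3: 235.3 K = -37.850 °C.
Spread: (-37.200) − (-38.944) = 1.744 °C = 3.14 °F.

3.14 °F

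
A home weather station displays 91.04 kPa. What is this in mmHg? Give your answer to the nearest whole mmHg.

683 mmHg

1 kPa = 7.50062 mmHg, so 91.04 × 7.50062 = 683 mmHg.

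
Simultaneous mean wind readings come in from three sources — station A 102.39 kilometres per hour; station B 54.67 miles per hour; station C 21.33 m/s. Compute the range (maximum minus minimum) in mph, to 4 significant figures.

station A: 102.39 km/h = 63.6222 mph.
station C: 21.33 m/s = 47.7139 mph.
Spread: 63.6222 − 47.7139 = 15.91 mph.

15.91 mph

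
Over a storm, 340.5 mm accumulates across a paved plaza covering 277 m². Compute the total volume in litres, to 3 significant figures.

1 mm over 1 m² is 1 L, so volume = 340.5 × 277 = 94318.5 L ≈ 94300 L.

94300 litres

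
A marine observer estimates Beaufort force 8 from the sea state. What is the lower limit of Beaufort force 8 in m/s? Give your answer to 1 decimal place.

Beaufort 8 (gale) spans 17.2–20.7 m/s.

17.2 m/s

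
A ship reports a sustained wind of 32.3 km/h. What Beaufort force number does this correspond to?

Beaufort force 5

32.3 km/h = 9.0 m/s, which is Beaufort 5 (fresh breeze, 8.0–10.7 m/s).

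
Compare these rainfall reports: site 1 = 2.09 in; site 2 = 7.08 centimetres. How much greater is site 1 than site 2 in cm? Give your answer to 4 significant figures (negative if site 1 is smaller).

-1.771 cm

site 1: 2.09 in = 5.30860 cm.
Difference: 5.30860 − 7.08000 = -1.771 cm.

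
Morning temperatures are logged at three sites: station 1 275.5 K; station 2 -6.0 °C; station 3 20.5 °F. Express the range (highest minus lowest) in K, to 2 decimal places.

station 1: 275.5 K = 2.350 °C.
station 3: 20.5 °F = -6.389 °C.
Spread: 2.350 − (-6.389) = 8.739 °C.

8.74 K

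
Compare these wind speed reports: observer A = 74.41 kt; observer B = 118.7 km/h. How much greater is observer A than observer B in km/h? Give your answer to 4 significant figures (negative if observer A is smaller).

observer A: 74.41 kt = 137.8073 km/h.
Difference: 137.8073 − 118.7000 = 19.11 km/h.

19.11 km/h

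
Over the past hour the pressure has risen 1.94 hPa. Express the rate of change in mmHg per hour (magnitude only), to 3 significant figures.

1.94 hPa / 1 h × 0.750062 mmHg/hPa = 1.46 mmHg/h.

1.46 mmHg per hour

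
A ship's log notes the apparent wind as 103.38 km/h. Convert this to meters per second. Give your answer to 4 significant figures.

28.72 m/s

1 km/h = 0.277778 m/s, so 103.38 × 0.277778 = 28.72 m/s.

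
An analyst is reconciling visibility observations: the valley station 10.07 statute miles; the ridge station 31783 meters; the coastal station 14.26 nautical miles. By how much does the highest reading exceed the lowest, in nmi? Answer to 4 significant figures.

the valley station: 10.07 SM = 8.75059 nmi.
the ridge station: 31783 m = 17.16145 nmi.
Spread: 17.16145 − 8.75059 = 8.411 nmi.

8.411 nmi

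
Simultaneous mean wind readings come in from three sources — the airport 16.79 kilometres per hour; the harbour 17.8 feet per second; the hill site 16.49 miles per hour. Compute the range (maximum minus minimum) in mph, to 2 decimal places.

6.06 mph

the airport: 16.79 km/h = 10.4328 mph.
the harbour: 17.8 ft/s = 12.1364 mph.
Spread: 16.4900 − 10.4328 = 6.06 mph.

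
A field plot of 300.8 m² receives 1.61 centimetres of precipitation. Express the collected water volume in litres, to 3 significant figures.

Depth: 1.61 cm × 10 = 16.1 mm.
1 mm over 1 m² is 1 L, so volume = 16.1 × 300.8 = 4842.88 L ≈ 4840 L.

4840 litres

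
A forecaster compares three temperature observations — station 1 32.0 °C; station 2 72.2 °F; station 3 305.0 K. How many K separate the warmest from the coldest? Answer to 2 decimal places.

9.67 K

station 2: 72.2 °F = 22.333 °C.
station 3: 305.0 K = 31.850 °C.
Spread: 32.000 − 22.333 = 9.667 °C.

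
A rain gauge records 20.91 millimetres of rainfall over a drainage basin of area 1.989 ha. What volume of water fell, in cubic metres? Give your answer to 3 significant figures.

416 cubic metres

Area: 1.989 ha = 19890 m².
1 mm over 1 m² is 1 L, so volume = 20.91 × 19890 = 415899.9 L = 416 m³.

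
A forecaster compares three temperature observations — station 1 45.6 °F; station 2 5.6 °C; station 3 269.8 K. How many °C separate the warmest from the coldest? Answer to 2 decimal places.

station 1: 45.6 °F = 7.556 °C.
station 3: 269.8 K = -3.350 °C.
Spread: 7.556 − (-3.350) = 10.906 °C.

10.91 °C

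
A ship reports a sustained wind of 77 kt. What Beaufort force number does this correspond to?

Beaufort force 12

77 kt lies in the Beaufort 12 band (hurricane force, ≥64 kt).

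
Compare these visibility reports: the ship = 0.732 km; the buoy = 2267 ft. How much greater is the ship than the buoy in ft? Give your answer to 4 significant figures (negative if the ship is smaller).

the ship: 0.732 km = 2401.575 ft.
Difference: 2401.575 − 2267.000 = 134.6 ft.

134.6 ft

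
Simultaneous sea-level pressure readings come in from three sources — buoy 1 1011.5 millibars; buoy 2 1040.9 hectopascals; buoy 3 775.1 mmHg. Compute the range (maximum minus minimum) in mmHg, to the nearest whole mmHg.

22 mmHg

buoy 1: 1011.5 mb = 758.69 mmHg.
buoy 2: 1040.9 hPa = 780.74 mmHg.
Spread: 780.74 − 758.69 = 22 mmHg.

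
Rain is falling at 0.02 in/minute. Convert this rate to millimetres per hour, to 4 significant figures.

30.48 mm/hour

0.02 in/minute × 25.4 mm/in × 60 minute/hour = 30.48 mm/hour.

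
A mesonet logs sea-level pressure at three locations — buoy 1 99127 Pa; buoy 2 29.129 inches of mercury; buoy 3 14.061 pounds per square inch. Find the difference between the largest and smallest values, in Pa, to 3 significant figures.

2180 Pa

buoy 2: 29.129 inHg = 98642.13 Pa.
buoy 3: 14.061 psi = 96947.18 Pa.
Spread: 99127.00 − 96947.18 = 2180 Pa.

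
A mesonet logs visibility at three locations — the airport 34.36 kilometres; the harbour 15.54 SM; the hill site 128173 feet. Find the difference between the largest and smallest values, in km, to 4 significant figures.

the harbour: 15.54 SM = 25.0092 km.
the hill site: 128173 ft = 39.0671 km.
Spread: 39.0671 − 25.0092 = 14.06 km.

14.06 km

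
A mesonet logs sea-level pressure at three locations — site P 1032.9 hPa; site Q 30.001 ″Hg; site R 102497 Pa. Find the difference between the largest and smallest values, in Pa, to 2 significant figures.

site P: 1032.9 hPa = 103290.00 Pa.
site Q: 30.001 inHg = 101595.06 Pa.
Spread: 103290.00 − 101595.06 = 1700 Pa.

1700 Pa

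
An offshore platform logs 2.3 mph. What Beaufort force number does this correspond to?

2.3 mph = 1.0 m/s, which is Beaufort 1 (light air, 0.3–1.5 m/s).

Beaufort force 1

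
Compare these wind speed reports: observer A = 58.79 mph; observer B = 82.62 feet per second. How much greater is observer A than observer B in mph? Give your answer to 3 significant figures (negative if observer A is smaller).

2.46 mph

observer B: 82.62 ft/s = 56.3318 mph.
Difference: 58.7900 − 56.3318 = 2.46 mph.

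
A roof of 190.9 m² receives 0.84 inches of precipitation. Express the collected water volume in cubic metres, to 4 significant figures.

4.073 cubic metres

Depth: 0.84 in × 25.4 = 21.336 mm.
1 mm over 1 m² is 1 L, so volume = 21.336 × 190.9 = 4073.0424 L = 4.073 m³.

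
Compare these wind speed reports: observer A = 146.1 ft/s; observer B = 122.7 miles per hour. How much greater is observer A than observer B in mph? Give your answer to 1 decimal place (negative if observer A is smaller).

observer A: 146.1 ft/s = 99.614 mph.
Difference: 99.614 − 122.700 = -23.1 mph.

-23.1 mph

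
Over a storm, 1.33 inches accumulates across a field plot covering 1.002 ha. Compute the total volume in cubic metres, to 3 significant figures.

338 cubic metres

Depth: 1.33 in × 25.4 = 33.782 mm.
Area: 1.002 ha = 10020 m².
1 mm over 1 m² is 1 L, so volume = 33.782 × 10020 = 338495.64 L = 338 m³.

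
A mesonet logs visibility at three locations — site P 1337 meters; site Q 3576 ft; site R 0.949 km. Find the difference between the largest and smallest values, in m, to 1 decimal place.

site Q: 3576 ft = 1089.965 m.
site R: 0.949 km = 949.000 m.
Spread: 1337.000 − 949.000 = 388.0 m.

388.0 m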